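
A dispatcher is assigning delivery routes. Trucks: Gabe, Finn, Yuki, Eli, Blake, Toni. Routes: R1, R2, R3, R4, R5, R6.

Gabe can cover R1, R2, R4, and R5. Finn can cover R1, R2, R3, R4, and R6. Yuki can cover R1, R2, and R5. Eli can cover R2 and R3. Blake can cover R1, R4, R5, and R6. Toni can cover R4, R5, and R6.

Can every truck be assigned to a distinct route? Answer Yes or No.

A valid assignment of size 6: Gabe-R2, Finn-R6, Yuki-R1, Eli-R3, Blake-R5, Toni-R4.
All 6 trucks are covered.

Yes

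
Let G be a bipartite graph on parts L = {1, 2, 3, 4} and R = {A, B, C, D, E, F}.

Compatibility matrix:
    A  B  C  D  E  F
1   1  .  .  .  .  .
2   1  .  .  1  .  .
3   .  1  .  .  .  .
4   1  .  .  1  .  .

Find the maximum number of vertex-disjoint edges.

A valid assignment of size 3: 1→A, 2→D, 3→B.
The set {1, 2, 4} has only 2 neighbours ({A, D}), so by Hall's theorem at most 3 of the 4 left vertices can be matched.

3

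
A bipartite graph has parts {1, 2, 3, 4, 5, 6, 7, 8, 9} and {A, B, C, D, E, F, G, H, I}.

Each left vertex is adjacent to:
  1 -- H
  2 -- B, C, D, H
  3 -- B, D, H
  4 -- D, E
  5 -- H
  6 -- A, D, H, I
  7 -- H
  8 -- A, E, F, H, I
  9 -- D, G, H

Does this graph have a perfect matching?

The set {1, 5, 7} has only 1 neighbour ({H}), so by Hall's theorem at most 7 of the 9 left vertices can be matched.
Hence no matching covers every left vertex.

No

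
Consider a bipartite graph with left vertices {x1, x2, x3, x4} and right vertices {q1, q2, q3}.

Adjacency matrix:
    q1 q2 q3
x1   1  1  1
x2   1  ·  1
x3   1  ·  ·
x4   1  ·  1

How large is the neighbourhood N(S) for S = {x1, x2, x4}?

The union of neighbours of {x1, x2, x4} is {q1, q2, q3}, which has 3 elements.
Since |N(S)| = 3 ≥ |S| = 3, Hall's condition holds for this subset.

3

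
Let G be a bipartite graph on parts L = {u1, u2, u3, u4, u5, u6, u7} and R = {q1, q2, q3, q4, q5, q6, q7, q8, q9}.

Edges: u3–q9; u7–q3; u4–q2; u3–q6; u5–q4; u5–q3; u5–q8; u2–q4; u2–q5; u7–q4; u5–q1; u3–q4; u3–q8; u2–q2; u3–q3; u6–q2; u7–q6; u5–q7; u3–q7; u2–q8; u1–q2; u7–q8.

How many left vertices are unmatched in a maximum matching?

2

A valid assignment of size 5: u1→q2, u2→q8, u3→q9, u5→q4, u7→q6.
The set {u1, u4, u6} has only 1 neighbour ({q2}), so by Hall's theorem at most 5 of the 7 left vertices can be matched.
That matches 5 of the 7, leaving 2 unmatched; no matching can do better.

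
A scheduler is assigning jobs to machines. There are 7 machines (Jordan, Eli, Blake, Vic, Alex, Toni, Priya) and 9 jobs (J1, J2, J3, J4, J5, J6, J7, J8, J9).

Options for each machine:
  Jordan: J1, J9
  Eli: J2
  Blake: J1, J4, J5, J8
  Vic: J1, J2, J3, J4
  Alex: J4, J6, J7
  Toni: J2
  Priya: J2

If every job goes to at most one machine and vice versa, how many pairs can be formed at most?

5

One maximum matching: Jordan→J9, Eli→J2, Blake→J5, Vic→J3, Alex→J6.
The set {Eli, Toni, Priya} has only 1 neighbour ({J2}), so by Hall's theorem at most 5 of the 7 machines can be matched.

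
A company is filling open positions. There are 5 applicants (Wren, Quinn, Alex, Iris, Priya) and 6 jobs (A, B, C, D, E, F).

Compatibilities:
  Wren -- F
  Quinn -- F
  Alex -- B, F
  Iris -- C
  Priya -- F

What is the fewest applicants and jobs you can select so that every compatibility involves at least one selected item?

3

{Alex, Iris, F} is a vertex cover of size 3: every edge has an endpoint in this set.
No smaller cover exists because Wren–F, Alex–B, Iris–C is a matching of size 3, and a cover must include an endpoint of each of these disjoint edges (König's theorem).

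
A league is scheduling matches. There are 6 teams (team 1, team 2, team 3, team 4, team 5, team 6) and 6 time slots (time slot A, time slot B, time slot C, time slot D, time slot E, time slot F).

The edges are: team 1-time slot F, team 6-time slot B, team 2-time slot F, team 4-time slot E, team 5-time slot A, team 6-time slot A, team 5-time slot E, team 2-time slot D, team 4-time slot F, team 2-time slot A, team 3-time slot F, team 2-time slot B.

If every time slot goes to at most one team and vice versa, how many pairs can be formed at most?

5

For example, pair team 1→time slot F, team 2→time slot D, team 4→time slot E, team 5→time slot A, team 6→time slot B.
The set {team 1, team 3} has only 1 neighbour ({time slot F}), so by Hall's theorem at most 5 of the 6 teams can be matched.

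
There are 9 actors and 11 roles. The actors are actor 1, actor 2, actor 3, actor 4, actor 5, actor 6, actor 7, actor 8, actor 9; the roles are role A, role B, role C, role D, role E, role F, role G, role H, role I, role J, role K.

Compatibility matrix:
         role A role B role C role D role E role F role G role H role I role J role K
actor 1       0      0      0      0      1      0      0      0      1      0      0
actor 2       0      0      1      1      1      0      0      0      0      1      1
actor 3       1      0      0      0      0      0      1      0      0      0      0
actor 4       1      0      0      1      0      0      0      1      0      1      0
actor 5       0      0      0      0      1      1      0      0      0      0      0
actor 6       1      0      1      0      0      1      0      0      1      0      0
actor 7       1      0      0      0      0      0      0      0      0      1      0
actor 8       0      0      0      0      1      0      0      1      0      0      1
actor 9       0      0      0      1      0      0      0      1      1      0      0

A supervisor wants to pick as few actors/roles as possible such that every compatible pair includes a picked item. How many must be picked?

9

{actor 1, actor 2, actor 3, actor 4, actor 5, actor 6, actor 7, actor 8, actor 9} is a vertex cover of size 9: every edge has an endpoint in this set.
No smaller cover exists because actor 1–role E, actor 2–role C, actor 3–role G, actor 4–role H, actor 5–role F, actor 6–role I, actor 7–role A, actor 8–role K, actor 9–role D is a matching of size 9, and a cover must include an endpoint of each of these disjoint edges (König's theorem).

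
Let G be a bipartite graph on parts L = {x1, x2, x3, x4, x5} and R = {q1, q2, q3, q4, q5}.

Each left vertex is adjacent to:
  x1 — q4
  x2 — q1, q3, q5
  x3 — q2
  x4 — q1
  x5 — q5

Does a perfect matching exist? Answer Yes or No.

One maximum matching: x1–q4, x2–q3, x3–q2, x4–q1, x5–q5.
Every left vertex is matched, so this is a perfect matching.

Yes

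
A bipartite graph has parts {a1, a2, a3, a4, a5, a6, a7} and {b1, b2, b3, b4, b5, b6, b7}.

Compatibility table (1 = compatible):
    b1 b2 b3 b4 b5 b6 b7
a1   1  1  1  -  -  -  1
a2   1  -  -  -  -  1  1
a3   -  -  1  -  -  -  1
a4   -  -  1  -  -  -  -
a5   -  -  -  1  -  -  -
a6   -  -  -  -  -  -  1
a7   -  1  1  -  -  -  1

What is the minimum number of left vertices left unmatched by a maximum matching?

1

For example, pair a1-b1, a2-b6, a3-b7, a4-b3, a5-b4, a7-b2.
The set {a3, a4, a6} has only 2 neighbours ({b3, b7}), so by Hall's theorem at most 6 of the 7 left vertices can be matched.
That matches 6 of the 7, leaving 1 unmatched; no matching can do better.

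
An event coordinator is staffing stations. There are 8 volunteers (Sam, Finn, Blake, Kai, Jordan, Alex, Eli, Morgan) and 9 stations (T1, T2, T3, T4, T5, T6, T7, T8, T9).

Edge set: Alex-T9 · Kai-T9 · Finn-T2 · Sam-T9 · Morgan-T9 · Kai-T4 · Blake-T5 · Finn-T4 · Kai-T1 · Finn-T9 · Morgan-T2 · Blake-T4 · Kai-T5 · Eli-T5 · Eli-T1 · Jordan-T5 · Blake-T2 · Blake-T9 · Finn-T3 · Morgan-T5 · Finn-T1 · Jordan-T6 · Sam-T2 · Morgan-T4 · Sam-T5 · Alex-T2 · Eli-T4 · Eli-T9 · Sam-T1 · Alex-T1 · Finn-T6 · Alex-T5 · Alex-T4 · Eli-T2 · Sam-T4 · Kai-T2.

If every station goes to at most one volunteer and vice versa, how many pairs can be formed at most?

7

For example, pair Sam-T9, Finn-T3, Blake-T2, Kai-T1, Jordan-T6, Alex-T5, Eli-T4.
The set {Sam, Blake, Kai, Alex, Eli, Morgan} has only 5 neighbours ({T1, T2, T4, T5, T9}), so by Hall's theorem at most 7 of the 8 volunteers can be matched.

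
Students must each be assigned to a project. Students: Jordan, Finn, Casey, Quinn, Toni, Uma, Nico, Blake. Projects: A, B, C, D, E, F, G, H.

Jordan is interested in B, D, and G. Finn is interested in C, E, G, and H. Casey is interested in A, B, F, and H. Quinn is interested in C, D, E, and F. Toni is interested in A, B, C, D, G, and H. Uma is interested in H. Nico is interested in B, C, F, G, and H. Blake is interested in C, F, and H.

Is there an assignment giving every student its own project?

Yes

A valid assignment of size 8: Jordan-G, Finn-E, Casey-B, Quinn-D, Toni-A, Uma-H, Nico-C, Blake-F.
Every student is matched, so this is a perfect matching.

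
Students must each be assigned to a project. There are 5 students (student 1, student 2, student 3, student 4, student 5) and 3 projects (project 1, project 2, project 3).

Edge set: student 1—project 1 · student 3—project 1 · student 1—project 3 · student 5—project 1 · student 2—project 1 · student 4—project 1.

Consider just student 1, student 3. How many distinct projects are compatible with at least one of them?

2

The union of neighbours of {student 1, student 3} is {project 1, project 3}, which has 2 elements.
Since |N(S)| = 2 ≥ |S| = 2, Hall's condition holds for this subset.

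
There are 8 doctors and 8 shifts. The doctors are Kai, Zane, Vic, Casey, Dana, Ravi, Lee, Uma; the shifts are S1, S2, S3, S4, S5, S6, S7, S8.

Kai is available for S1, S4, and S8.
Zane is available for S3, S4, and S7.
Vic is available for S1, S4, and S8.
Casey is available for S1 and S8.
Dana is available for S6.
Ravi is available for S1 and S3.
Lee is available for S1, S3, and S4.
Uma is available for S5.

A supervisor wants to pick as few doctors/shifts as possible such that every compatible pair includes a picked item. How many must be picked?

{Zane, Dana, Uma, S1, S3, S4, S8} is a vertex cover of size 7: every edge has an endpoint in this set.
No smaller cover exists because Kai–S1, Zane–S7, Vic–S4, Casey–S8, Dana–S6, Ravi–S3, Uma–S5 is a matching of size 7, and a cover must include an endpoint of each of these disjoint edges (König's theorem).

7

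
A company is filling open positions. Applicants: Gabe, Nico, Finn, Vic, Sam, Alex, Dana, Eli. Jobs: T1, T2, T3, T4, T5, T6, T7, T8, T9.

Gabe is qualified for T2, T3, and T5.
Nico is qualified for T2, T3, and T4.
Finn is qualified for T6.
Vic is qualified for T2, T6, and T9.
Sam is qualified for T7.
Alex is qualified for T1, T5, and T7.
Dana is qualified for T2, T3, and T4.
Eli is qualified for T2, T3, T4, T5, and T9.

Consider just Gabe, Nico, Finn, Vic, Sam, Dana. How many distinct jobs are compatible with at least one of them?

The union of neighbours of {Gabe, Nico, Finn, Vic, Sam, Dana} is {T2, T3, T4, T5, T6, T7, T9}, which has 7 elements.
Since |N(S)| = 7 ≥ |S| = 6, Hall's condition holds for this subset.

7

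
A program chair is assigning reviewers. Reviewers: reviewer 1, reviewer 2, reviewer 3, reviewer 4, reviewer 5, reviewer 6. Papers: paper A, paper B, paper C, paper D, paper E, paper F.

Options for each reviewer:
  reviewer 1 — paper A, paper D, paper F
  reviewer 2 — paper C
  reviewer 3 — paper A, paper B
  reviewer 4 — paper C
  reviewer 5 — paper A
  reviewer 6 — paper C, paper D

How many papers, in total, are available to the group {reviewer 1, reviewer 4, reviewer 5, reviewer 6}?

4

The union of neighbours of {reviewer 1, reviewer 4, reviewer 5, reviewer 6} is {paper A, paper C, paper D, paper F}, which has 4 elements.
Since |N(S)| = 4 ≥ |S| = 4, Hall's condition holds for this subset.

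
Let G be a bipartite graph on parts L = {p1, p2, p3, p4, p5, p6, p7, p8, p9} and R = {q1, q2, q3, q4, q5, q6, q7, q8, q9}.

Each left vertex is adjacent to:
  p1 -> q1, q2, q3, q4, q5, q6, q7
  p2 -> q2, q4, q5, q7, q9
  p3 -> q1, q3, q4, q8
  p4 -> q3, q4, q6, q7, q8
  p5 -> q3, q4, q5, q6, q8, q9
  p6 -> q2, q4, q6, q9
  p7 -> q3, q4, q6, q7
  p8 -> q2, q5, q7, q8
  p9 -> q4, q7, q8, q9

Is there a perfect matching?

Yes

For example, pair p1–q4, p2–q9, p3–q1, p4–q3, p5–q5, p6–q6, p7–q7, p8–q2, p9–q8.
Every left vertex is matched, so this is a perfect matching.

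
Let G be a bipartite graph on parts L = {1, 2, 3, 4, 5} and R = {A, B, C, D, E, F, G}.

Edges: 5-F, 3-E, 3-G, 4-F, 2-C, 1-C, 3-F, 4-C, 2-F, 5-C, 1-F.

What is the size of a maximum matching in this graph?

3

One maximum matching: 1–C, 2–F, 3–E.
The set {1, 2, 4, 5} has only 2 neighbours ({C, F}), so by Hall's theorem at most 3 of the 5 left vertices can be matched.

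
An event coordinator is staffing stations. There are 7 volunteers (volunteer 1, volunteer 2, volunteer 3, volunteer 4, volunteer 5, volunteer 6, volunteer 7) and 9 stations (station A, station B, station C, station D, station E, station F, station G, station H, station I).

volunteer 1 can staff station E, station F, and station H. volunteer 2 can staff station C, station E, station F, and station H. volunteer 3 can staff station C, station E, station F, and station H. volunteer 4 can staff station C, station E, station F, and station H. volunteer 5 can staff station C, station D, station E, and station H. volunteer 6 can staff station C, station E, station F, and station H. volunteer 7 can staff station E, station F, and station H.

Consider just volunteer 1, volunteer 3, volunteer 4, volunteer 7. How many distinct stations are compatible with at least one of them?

4

The union of neighbours of {volunteer 1, volunteer 3, volunteer 4, volunteer 7} is {station C, station E, station F, station H}, which has 4 elements.
Since |N(S)| = 4 ≥ |S| = 4, Hall's condition holds for this subset.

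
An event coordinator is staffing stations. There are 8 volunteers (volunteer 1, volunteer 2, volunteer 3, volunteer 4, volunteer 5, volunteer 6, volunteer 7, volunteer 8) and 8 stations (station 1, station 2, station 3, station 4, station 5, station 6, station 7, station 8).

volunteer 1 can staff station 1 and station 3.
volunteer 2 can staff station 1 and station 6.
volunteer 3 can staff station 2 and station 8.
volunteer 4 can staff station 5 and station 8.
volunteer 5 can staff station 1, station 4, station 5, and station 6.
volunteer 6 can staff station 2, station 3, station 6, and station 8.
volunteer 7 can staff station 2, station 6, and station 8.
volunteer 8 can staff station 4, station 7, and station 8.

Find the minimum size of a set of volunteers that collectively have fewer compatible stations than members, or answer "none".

A matching saturating every volunteer exists, for instance volunteer 1→station 1, volunteer 2→station 6, volunteer 3→station 8, volunteer 4→station 5, volunteer 5→station 4, volunteer 6→station 3, volunteer 7→station 2, volunteer 8→station 7.
By Hall's marriage theorem, this means |N(S)| ≥ |S| for every subset S, so no violating subset exists.

none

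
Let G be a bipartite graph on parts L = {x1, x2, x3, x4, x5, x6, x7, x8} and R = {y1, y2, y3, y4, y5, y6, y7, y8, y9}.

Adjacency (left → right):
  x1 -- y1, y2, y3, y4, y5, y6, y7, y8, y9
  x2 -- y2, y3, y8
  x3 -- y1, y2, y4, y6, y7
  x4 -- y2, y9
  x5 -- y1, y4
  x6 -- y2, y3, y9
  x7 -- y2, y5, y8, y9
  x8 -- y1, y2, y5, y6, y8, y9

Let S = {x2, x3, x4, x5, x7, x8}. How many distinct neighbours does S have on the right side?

The union of neighbours of {x2, x3, x4, x5, x7, x8} is {y1, y2, y3, y4, y5, y6, y7, y8, y9}, which has 9 elements.
Since |N(S)| = 9 ≥ |S| = 6, Hall's condition holds for this subset.

9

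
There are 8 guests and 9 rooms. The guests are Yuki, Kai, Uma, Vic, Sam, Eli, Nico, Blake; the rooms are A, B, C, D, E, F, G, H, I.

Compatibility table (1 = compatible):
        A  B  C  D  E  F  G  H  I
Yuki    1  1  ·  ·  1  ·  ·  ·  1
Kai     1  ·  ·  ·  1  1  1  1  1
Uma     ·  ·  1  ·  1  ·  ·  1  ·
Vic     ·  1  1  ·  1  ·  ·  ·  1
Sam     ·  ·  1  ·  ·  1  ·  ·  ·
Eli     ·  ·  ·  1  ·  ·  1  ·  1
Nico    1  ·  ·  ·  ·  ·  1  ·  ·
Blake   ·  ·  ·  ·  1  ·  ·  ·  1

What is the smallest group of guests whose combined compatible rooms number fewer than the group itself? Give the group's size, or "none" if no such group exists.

none

A matching saturating every guest exists, for instance Yuki→I, Kai→A, Uma→C, Vic→B, Sam→F, Eli→D, Nico→G, Blake→E.
By Hall's marriage theorem, this means |N(S)| ≥ |S| for every subset S, so no violating subset exists.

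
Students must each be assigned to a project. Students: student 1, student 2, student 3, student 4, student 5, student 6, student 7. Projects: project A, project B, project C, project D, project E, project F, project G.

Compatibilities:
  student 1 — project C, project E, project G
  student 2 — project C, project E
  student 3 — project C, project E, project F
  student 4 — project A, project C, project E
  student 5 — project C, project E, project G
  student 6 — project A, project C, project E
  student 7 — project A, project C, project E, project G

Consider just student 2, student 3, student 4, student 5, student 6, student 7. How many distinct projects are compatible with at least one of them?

5

The union of neighbours of {student 2, student 3, student 4, student 5, student 6, student 7} is {project A, project C, project E, project F, project G}, which has 5 elements.
Since |N(S)| = 5 < |S| = 6, Hall's condition fails for this subset.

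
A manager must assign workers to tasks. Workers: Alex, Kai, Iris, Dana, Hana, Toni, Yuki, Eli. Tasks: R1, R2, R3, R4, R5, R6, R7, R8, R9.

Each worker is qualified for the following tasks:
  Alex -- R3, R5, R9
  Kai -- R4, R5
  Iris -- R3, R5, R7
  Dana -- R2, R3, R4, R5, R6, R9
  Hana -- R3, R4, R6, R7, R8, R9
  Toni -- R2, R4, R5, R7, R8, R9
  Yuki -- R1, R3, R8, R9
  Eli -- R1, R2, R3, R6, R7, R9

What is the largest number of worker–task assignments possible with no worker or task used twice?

8

One maximum matching: Alex–R5, Kai–R4, Iris–R7, Dana–R3, Hana–R6, Toni–R2, Yuki–R8, Eli–R9.
This saturates every worker, so 8 is the maximum.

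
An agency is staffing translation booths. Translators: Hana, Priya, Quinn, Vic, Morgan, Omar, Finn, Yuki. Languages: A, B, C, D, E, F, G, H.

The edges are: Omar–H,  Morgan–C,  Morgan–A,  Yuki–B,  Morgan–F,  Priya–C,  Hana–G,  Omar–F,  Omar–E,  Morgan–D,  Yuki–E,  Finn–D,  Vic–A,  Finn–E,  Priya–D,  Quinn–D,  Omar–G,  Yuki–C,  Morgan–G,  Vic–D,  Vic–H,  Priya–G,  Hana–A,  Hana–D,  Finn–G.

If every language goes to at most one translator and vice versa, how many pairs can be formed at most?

One maximum matching: Hana-G, Priya-C, Quinn-D, Vic-A, Morgan-F, Omar-H, Finn-E, Yuki-B.
This saturates every translator, so 8 is the maximum.

8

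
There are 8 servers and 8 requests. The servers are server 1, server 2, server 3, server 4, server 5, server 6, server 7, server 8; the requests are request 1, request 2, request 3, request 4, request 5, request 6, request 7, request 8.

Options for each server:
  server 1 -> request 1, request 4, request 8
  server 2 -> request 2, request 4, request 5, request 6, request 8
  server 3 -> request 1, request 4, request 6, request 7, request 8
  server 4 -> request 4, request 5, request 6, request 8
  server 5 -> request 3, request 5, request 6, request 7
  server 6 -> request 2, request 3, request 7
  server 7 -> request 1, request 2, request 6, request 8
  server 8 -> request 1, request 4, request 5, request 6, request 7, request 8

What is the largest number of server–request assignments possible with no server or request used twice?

8

For example, pair server 1–request 4, server 2–request 2, server 3–request 1, server 4–request 5, server 5–request 6, server 6–request 3, server 7–request 8, server 8–request 7.
This saturates every server, so 8 is the maximum.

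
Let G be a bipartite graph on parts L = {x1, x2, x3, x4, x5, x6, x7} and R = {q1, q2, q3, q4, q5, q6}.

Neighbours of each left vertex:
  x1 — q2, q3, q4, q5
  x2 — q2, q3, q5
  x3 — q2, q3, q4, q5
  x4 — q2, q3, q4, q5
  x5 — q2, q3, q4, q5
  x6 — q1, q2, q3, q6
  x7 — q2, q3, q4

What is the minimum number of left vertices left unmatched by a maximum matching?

2

One maximum matching: x1–q5, x2–q3, x3–q4, x4–q2, x6–q6.
The set {x1, x2, x3, x4, x5, x7} has only 4 neighbours ({q2, q3, q4, q5}), so by Hall's theorem at most 5 of the 7 left vertices can be matched.
That matches 5 of the 7, leaving 2 unmatched; no matching can do better.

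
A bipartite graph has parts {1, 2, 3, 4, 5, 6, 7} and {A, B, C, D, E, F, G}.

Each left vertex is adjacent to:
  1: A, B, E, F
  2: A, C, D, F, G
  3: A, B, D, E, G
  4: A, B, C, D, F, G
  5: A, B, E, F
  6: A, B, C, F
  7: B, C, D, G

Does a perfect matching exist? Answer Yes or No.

For example, pair 1–E, 2–C, 3–D, 4–G, 5–A, 6–F, 7–B.
Every left vertex is matched, so this is a perfect matching.

Yes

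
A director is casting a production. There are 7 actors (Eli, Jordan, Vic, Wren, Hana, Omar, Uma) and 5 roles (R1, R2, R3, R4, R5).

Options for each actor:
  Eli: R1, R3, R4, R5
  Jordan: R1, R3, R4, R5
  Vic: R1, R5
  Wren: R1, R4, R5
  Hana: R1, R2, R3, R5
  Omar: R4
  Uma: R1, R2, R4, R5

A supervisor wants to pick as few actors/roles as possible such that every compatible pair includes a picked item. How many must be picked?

The 5 edges Eli–R5, Jordan–R3, Vic–R1, Wren–R4, Hana–R2 form a matching, so any vertex cover needs at least 5 vertices (one per matched edge).
Conversely {R1, R2, R3, R4, R5} meets every edge and has exactly 5 vertices, so 5 is optimal.

5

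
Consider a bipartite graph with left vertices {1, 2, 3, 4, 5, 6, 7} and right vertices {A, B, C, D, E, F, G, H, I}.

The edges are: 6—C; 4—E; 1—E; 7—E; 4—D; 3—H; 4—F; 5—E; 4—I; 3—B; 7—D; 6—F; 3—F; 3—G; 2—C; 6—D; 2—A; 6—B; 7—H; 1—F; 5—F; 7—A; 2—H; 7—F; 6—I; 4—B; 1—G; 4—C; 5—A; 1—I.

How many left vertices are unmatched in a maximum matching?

A valid assignment of size 7: 1-I, 2-C, 3-G, 4-E, 5-F, 6-B, 7-A.
This saturates every left vertex, so 7 is the maximum.
That matches 7 of the 7, leaving 0 unmatched; no matching can do better.

0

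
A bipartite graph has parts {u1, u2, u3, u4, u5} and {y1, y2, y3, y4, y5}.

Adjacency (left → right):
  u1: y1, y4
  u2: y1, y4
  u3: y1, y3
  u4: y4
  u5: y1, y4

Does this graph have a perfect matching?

No

The set {u1, u2, u4, u5} has only 2 neighbours ({y1, y4}), so by Hall's theorem at most 3 of the 5 left vertices can be matched.
Hence no matching covers every left vertex.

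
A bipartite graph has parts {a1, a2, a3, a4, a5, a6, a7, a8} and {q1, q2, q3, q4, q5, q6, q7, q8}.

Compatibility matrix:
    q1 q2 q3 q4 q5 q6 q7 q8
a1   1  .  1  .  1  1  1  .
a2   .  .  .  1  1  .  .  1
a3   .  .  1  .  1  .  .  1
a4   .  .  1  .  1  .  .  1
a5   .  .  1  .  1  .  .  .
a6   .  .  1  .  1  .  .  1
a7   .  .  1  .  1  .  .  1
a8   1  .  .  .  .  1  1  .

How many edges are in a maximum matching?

6

For example, pair a1–q7, a2–q4, a3–q8, a4–q3, a5–q5, a8–q6.
The set {a3, a4, a5, a6, a7} has only 3 neighbours ({q3, q5, q8}), so by Hall's theorem at most 6 of the 8 left vertices can be matched.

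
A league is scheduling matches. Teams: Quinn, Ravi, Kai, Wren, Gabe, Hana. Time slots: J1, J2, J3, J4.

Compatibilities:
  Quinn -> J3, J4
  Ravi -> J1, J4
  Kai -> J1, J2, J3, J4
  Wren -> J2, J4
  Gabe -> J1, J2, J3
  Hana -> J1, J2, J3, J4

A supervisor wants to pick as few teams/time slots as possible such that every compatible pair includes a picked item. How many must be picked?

4

{J1, J2, J3, J4} is a vertex cover of size 4: every edge has an endpoint in this set.
No smaller cover exists because Quinn–J4, Ravi–J1, Kai–J3, Wren–J2 is a matching of size 4, and a cover must include an endpoint of each of these disjoint edges (König's theorem).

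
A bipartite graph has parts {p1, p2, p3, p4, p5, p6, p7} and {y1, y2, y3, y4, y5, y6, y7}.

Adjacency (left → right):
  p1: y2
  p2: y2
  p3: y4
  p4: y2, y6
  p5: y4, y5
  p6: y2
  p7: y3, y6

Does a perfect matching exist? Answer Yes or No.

The set {p1, p2, p6} has only 1 neighbour ({y2}), so by Hall's theorem at most 5 of the 7 left vertices can be matched.
Hence no matching covers every left vertex.

No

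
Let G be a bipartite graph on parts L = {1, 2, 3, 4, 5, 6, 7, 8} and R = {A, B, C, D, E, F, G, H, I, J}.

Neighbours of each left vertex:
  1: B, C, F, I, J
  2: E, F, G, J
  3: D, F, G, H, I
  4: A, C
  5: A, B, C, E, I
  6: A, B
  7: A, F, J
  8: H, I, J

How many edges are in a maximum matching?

8

A valid assignment of size 8: 1-B, 2-G, 3-H, 4-C, 5-E, 6-A, 7-F, 8-J.
All 8 left vertices are matched, so no larger matching exists.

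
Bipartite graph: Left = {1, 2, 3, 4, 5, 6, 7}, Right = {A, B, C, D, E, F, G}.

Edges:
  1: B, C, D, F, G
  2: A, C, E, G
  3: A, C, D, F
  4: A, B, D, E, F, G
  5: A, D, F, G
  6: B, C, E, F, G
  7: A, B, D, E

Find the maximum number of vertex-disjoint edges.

One maximum matching: 1–G, 2–C, 3–F, 4–A, 5–D, 6–E, 7–B.
All 7 left vertices are matched, so no larger matching exists.

7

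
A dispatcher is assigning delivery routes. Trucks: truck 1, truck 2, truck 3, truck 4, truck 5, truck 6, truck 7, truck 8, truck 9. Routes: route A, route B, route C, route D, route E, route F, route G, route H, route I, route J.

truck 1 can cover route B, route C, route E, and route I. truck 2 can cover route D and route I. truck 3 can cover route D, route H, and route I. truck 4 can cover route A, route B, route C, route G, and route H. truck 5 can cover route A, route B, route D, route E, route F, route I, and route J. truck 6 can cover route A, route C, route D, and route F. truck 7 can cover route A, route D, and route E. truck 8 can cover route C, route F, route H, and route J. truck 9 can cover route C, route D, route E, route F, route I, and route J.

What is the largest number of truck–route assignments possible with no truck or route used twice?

9

A valid assignment of size 9: truck 1→route B, truck 2→route I, truck 3→route H, truck 4→route G, truck 5→route J, truck 6→route F, truck 7→route D, truck 8→route C, truck 9→route E.
All 9 trucks are matched, so no larger matching exists.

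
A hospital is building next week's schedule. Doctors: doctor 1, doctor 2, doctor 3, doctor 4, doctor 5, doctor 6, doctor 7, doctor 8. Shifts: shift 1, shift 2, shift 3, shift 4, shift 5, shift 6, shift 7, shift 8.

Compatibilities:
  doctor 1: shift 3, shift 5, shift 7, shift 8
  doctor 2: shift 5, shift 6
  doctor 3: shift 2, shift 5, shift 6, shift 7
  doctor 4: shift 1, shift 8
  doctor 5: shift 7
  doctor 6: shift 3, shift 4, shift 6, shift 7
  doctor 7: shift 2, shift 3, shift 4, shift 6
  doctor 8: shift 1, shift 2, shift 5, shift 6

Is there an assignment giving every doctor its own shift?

One maximum matching: doctor 1→shift 8, doctor 2→shift 5, doctor 3→shift 6, doctor 4→shift 1, doctor 5→shift 7, doctor 6→shift 4, doctor 7→shift 3, doctor 8→shift 2.
All 8 doctors are covered.

Yes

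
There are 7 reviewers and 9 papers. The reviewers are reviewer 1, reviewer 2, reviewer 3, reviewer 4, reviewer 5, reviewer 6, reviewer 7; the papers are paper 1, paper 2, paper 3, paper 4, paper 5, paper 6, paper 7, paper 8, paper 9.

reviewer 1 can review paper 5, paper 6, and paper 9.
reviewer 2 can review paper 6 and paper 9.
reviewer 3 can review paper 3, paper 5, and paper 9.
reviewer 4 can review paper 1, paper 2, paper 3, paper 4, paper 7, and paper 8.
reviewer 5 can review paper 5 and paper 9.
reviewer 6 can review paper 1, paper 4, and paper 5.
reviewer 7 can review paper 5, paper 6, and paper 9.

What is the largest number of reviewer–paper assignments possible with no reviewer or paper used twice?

A valid assignment of size 6: reviewer 1→paper 6, reviewer 2→paper 9, reviewer 3→paper 3, reviewer 4→paper 2, reviewer 5→paper 5, reviewer 6→paper 4.
The set {reviewer 1, reviewer 2, reviewer 5, reviewer 7} has only 3 neighbours ({paper 5, paper 6, paper 9}), so by Hall's theorem at most 6 of the 7 reviewers can be matched.

6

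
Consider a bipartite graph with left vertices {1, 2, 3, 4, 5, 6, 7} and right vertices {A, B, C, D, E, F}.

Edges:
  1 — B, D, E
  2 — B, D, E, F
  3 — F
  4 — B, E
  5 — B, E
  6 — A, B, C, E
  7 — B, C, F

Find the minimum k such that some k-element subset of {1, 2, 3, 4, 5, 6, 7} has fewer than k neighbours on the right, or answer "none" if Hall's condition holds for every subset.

Take S = {1, 2, 3, 4, 5}. Its neighbourhood is {B, D, E, F}, so |N(S)| = 4 < |S| = 5.
Every subset of size less than 5 has at least as many neighbours as members, so 5 is the minimum.

5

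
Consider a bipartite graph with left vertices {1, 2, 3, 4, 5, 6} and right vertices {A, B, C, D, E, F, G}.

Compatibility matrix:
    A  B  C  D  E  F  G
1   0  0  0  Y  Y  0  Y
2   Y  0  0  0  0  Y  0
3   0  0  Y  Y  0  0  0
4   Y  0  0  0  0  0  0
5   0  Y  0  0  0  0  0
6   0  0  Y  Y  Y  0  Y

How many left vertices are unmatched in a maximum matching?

A valid assignment of size 6: 1–D, 2–F, 3–C, 4–A, 5–B, 6–E.
All 6 left vertices are matched, so no larger matching exists.
That matches 6 of the 6, leaving 0 unmatched; no matching can do better.

0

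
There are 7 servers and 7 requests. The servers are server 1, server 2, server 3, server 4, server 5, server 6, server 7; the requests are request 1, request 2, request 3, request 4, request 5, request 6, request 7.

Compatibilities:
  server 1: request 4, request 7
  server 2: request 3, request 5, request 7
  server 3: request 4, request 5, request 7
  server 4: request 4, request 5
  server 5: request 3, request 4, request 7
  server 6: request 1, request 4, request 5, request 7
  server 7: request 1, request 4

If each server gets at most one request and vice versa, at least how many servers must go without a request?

One maximum matching: server 1→request 4, server 2→request 3, server 3→request 7, server 4→request 5, server 6→request 1.
The set {server 1, server 2, server 3, server 4, server 5, server 6, server 7} has only 5 neighbours ({request 1, request 3, request 4, request 5, request 7}), so by Hall's theorem at most 5 of the 7 servers can be matched.
That matches 5 of the 7, leaving 2 unmatched; no matching can do better.

2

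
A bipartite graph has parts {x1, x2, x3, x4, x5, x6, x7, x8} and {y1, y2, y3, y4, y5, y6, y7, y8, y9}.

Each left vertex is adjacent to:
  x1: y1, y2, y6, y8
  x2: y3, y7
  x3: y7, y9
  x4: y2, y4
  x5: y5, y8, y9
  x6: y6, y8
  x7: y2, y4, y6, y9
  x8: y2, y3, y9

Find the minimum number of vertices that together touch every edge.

A maximum matching has 8 edges (e.g. x1–y1, x2–y7, x3–y9, x4–y4, x5–y5, x6–y8, x7–y2, x8–y3).
By König's theorem the minimum vertex cover has the same size. One such cover is {x1, x2, x3, x4, x5, x6, x7, x8}.

8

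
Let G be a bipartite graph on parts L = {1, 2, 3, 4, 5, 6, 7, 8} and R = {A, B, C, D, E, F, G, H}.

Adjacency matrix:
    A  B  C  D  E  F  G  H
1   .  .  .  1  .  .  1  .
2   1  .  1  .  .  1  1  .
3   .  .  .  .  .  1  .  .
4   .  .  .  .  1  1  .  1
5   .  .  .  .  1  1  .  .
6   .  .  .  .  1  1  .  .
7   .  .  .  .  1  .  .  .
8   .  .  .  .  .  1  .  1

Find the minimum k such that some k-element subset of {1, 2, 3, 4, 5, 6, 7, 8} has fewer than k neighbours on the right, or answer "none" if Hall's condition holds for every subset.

Take S = {3, 5, 6}. Its neighbourhood is {E, F}, so |N(S)| = 2 < |S| = 3.
Every subset of size less than 3 has at least as many neighbours as members, so 3 is the minimum.

3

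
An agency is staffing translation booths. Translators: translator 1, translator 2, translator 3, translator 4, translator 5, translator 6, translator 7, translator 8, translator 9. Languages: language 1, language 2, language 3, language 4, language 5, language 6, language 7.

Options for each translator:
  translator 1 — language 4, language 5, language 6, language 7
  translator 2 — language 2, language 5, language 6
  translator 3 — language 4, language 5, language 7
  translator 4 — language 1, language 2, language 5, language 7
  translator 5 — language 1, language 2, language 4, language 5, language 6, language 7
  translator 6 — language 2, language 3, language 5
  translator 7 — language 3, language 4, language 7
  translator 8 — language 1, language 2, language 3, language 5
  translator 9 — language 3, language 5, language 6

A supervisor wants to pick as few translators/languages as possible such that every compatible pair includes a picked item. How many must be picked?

The 7 edges translator 1–language 6, translator 2–language 5, translator 3–language 4, translator 4–language 1, translator 5–language 2, translator 6–language 3, translator 7–language 7 form a matching, so any vertex cover needs at least 7 vertices (one per matched edge).
Conversely {language 1, language 2, language 3, language 4, language 5, language 6, language 7} meets every edge and has exactly 7 vertices, so 7 is optimal.

7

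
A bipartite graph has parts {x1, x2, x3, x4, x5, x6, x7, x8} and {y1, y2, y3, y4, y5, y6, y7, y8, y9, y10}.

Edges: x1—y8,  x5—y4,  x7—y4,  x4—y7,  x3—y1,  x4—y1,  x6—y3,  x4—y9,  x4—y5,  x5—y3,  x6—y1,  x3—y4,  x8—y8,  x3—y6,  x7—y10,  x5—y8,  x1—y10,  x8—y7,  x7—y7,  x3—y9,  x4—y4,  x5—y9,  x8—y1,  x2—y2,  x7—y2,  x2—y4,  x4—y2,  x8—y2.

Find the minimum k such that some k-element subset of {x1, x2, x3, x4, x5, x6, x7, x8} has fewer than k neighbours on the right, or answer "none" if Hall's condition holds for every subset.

A matching saturating every left vertex exists, for instance x1→y8, x2→y2, x3→y4, x4→y9, x5→y3, x6→y1, x7→y10, x8→y7.
By Hall's marriage theorem, this means |N(S)| ≥ |S| for every subset S, so no violating subset exists.

none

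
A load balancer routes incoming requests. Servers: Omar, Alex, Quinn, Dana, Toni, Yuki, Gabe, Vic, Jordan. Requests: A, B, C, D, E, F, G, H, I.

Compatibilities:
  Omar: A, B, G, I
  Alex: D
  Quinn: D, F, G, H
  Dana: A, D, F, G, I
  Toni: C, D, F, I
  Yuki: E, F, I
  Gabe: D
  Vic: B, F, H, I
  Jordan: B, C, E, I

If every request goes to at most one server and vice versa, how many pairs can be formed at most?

A valid assignment of size 8: Omar–I, Alex–D, Quinn–H, Dana–G, Toni–C, Yuki–E, Vic–F, Jordan–B.
The set {Alex, Gabe} has only 1 neighbour ({D}), so by Hall's theorem at most 8 of the 9 servers can be matched.

8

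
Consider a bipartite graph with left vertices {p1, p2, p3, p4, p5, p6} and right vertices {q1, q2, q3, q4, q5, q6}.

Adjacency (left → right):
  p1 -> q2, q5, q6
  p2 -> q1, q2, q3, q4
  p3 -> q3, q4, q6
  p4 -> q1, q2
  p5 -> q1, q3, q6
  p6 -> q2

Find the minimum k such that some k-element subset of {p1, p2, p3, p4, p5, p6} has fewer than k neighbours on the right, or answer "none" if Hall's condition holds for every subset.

A matching saturating every left vertex exists, for instance p1→q5, p2→q4, p3→q6, p4→q1, p5→q3, p6→q2.
By Hall's marriage theorem, this means |N(S)| ≥ |S| for every subset S, so no violating subset exists.

none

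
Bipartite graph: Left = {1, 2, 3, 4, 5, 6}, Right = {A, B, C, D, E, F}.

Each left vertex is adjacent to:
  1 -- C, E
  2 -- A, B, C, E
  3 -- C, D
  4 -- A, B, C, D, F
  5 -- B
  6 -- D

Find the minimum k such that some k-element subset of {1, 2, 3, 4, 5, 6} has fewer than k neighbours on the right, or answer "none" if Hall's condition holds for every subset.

none

A matching saturating every left vertex exists, for instance 1→E, 2→A, 3→C, 4→F, 5→B, 6→D.
By Hall's marriage theorem, this means |N(S)| ≥ |S| for every subset S, so no violating subset exists.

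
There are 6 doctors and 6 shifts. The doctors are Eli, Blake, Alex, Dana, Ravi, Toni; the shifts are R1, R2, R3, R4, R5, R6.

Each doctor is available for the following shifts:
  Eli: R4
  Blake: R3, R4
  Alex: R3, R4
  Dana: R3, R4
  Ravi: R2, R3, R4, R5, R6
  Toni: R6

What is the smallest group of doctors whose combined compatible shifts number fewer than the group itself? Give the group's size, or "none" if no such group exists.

Take S = {Eli, Blake, Alex}. Its neighbourhood is {R3, R4}, so |N(S)| = 2 < |S| = 3.
Every subset of size less than 3 has at least as many neighbours as members, so 3 is the minimum.

3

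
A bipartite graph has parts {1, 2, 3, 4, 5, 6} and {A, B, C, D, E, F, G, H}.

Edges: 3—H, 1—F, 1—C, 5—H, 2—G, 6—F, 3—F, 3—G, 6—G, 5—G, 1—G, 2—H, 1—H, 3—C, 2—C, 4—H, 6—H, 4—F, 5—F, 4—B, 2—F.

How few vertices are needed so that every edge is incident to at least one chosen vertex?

5

The 5 edges 1–H, 2–G, 3–C, 4–B, 5–F form a matching, so any vertex cover needs at least 5 vertices (one per matched edge).
Conversely {4, C, F, G, H} meets every edge and has exactly 5 vertices, so 5 is optimal.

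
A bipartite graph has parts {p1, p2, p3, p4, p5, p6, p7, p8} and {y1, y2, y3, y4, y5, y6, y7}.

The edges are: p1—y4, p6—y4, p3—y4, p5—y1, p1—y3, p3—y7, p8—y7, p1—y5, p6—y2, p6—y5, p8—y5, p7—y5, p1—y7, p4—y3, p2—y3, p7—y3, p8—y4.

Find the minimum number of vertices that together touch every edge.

6

The 6 edges p1–y4, p2–y3, p3–y7, p5–y1, p6–y2, p7–y5 form a matching, so any vertex cover needs at least 6 vertices (one per matched edge).
Conversely {p5, p6, y3, y4, y5, y7} meets every edge and has exactly 6 vertices, so 6 is optimal.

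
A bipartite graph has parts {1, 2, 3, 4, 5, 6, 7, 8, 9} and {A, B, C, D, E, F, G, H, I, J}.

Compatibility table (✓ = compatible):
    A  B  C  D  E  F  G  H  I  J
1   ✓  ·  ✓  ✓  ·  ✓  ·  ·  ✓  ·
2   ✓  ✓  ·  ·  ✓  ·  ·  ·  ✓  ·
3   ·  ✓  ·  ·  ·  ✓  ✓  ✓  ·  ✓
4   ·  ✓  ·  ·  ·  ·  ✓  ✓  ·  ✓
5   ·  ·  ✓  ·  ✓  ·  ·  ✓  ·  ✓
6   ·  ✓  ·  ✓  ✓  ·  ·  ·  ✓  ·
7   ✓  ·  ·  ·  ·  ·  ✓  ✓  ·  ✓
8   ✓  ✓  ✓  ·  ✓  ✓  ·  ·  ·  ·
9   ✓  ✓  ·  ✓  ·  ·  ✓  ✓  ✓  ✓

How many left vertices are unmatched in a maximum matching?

0

A valid assignment of size 9: 1–F, 2–I, 3–H, 4–B, 5–C, 6–E, 7–G, 8–A, 9–J.
All 9 left vertices are matched, so no larger matching exists.
That matches 9 of the 9, leaving 0 unmatched; no matching can do better.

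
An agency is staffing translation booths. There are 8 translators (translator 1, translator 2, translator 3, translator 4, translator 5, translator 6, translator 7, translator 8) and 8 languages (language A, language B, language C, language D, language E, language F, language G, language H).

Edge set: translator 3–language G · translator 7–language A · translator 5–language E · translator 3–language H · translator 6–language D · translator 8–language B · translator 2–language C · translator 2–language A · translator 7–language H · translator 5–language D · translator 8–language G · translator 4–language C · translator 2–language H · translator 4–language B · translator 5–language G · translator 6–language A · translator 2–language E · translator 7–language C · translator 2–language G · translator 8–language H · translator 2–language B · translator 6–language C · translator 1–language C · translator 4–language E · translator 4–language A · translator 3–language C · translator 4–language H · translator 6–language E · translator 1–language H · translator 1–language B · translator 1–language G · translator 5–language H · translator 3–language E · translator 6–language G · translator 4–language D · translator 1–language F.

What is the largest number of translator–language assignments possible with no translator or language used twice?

For example, pair translator 1→language F, translator 2→language C, translator 3→language E, translator 4→language D, translator 5→language H, translator 6→language G, translator 7→language A, translator 8→language B.
All 8 translators are matched, so no larger matching exists.

8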